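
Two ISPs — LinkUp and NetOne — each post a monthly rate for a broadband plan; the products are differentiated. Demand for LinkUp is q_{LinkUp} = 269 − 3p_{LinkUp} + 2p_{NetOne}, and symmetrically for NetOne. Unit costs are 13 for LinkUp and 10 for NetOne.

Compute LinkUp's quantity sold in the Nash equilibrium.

190.3125

LinkUp's profit: π = (p_{LinkUp} − 13)(269 − 3p_{LinkUp} + 2p_{NetOne}).
∂π/∂p_{LinkUp} = 308 − 6p_{LinkUp} + 2p_{NetOne} = 0 ⇒ p_{LinkUp} = 154/3 + (1/3)p_{NetOne}.
Similarly p_{NetOne} = 299/6 + (1/3)p_{LinkUp}.
Plugging p_{NetOne} into LinkUp's best response: p_{LinkUp} = 154/3 + (1/3)(299/6 + (1/3)p_{LinkUp}) ⇒ (8/9)p_{LinkUp} = 1223/18, so p_{LinkUp} = 76.4375.
Then p_{NetOne} = 299/6 + (1/3)·76.4375 = 75.3125.
q_{LinkUp} = 269 − 3·76.4375 + 2·75.3125 = 190.3125.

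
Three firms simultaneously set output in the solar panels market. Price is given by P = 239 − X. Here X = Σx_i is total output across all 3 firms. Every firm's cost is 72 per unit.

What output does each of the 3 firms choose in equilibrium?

41.75

A representative firm's profit is π_i = x_i(239 − X) − 72x_i, with X = x_i + Σ_{j≠i} x_j.
First-order condition: 167 − 2x_i − Σ_{j≠i} x_j = 0.
In a symmetric equilibrium every firm chooses the same x, so Σ_{j≠i} x_j = 2x. The condition becomes 167 − 4x = 0, giving x = 167/4 = 41.75.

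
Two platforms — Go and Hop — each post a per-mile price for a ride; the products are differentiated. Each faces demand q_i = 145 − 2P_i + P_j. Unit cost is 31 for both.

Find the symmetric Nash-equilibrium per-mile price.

Go's profit: π = (P_{Go} − 31)(145 − 2P_{Go} + P_{Hop}).
∂π/∂P_{Go} = 207 − 4P_{Go} + P_{Hop} = 0 ⇒ P_{Go} = 51.75 + 0.25P_{Hop}.
By symmetry P_{Hop} = P_{Go}; substituting into the reaction function, 0.75P_{Go} = 51.75 and P_{Go} = 69.

69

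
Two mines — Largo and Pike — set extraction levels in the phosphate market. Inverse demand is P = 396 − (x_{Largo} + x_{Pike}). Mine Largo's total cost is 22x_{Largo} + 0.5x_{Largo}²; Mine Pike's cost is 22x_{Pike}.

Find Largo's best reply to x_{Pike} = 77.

99

Mine Largo's profit: π = x_{Largo}(396 − (x_{Largo} + x_{Pike})) − 22x_{Largo} − 0.5x_{Largo}².
∂π/∂x_{Largo} = 374 − 3x_{Largo} − x_{Pike} = 0, so x_{Largo} = 374/3 − (1/3)x_{Pike}.
At x_{Pike} = 77: x_{Largo} = 374/3 − (1/3)·77 = 99.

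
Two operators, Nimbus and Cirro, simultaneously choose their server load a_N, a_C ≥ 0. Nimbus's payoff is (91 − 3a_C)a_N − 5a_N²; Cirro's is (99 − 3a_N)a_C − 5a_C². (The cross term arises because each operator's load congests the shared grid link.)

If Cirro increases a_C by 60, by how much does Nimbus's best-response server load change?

-18

Expanding Nimbus's payoff: 91a_N − 3a_Ca_N − 5a_N².
∂π/∂a_N = 91 − 3a_C − 10a_N = 0, so a_N = 9.1 − 0.3a_C.
The reaction-function slope is −0.3, so a 60-unit rise in a_C moves a_N by −0.3 × 60 = −18. Nimbus's best response falls — the actions are strategic substitutes.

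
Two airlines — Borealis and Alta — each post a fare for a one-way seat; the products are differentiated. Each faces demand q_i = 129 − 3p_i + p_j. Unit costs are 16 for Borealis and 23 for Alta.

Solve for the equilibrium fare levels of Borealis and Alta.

36, 39

Borealis's profit: π = (p_{Borealis} − 16)(129 − 3p_{Borealis} + p_{Alta}).
∂π/∂p_{Borealis} = 177 − 6p_{Borealis} + p_{Alta} = 0 ⇒ p_{Borealis} = 29.5 + (1/6)p_{Alta}.
Similarly p_{Alta} = 33 + (1/6)p_{Borealis}.
Substituting the second reaction function into the first: p_{Borealis} = 29.5 + (1/6)(33 + (1/6)p_{Borealis}), which gives (35/36)p_{Borealis} = 35 ⇒ p_{Borealis} = 36.
Then p_{Alta} = 33 + (1/6)·36 = 39.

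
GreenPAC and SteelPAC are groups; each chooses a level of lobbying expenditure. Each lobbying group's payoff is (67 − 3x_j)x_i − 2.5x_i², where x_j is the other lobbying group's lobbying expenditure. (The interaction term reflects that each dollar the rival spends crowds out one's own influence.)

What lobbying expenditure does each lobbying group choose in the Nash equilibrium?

GreenPAC's payoff is (67 − 3x_S)x_G − 2.5x_G².
∂π/∂x_G = 67 − 3x_S − 5x_G = 0, so x_G = 13.4 − 0.6x_S.
By symmetry x_S = x_G; substituting into the reaction function, 1.6x_G = 13.4 and x_G = 8.375.

8.375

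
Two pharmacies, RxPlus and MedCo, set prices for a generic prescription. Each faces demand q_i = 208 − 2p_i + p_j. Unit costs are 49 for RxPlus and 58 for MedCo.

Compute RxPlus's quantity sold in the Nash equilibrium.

108.4

RxPlus's profit: π = (p_{RxPlus} − 49)(208 − 2p_{RxPlus} + p_{MedCo}).
∂π/∂p_{RxPlus} = 306 − 4p_{RxPlus} + p_{MedCo} = 0 ⇒ p_{RxPlus} = 76.5 + 0.25p_{MedCo}.
Similarly p_{MedCo} = 81 + 0.25p_{RxPlus}.
Plugging p_{MedCo} into RxPlus's best response: p_{RxPlus} = 76.5 + 0.25(81 + 0.25p_{RxPlus}) ⇒ 0.9375p_{RxPlus} = 96.75, so p_{RxPlus} = 103.2.
Then p_{MedCo} = 81 + 0.25·103.2 = 106.8.
q_{RxPlus} = 208 − 2·103.2 + 106.8 = 108.4.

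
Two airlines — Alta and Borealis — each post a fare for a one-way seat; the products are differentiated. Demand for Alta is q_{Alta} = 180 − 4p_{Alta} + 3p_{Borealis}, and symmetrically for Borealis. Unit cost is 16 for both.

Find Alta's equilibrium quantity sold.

Alta's profit: π = (p_{Alta} − 16)(180 − 4p_{Alta} + 3p_{Borealis}).
∂π/∂p_{Alta} = 244 − 8p_{Alta} + 3p_{Borealis} = 0 ⇒ p_{Alta} = 30.5 + 0.375p_{Borealis}.
By symmetry p_{Borealis} = p_{Alta}; substituting into the reaction function, 0.625p_{Alta} = 30.5 and p_{Alta} = 48.8.
q_{Alta} = 180 − 4·48.8 + 3·48.8 = 131.2.

131.2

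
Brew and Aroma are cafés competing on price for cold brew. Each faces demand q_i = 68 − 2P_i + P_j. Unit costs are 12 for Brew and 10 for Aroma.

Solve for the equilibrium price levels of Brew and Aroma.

Brew's profit: π = (P_{Brew} − 12)(68 − 2P_{Brew} + P_{Aroma}).
∂π/∂P_{Brew} = 92 − 4P_{Brew} + P_{Aroma} = 0 ⇒ P_{Brew} = 23 + 0.25P_{Aroma}.
Similarly P_{Aroma} = 22 + 0.25P_{Brew}.
Substituting the second reaction function into the first: P_{Brew} = 23 + 0.25(22 + 0.25P_{Brew}), which gives 0.9375P_{Brew} = 28.5 ⇒ P_{Brew} = 30.4.
Then P_{Aroma} = 22 + 0.25·30.4 = 29.6.

30.4, 29.6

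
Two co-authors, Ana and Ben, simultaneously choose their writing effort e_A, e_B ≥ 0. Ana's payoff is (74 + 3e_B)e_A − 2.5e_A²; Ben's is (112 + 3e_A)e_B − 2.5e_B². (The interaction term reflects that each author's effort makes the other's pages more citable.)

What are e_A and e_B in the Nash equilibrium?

44.125, 48.875

Expanding Ana's payoff: 74e_A + 3e_Be_A − 2.5e_A².
∂π/∂e_A = 74 + 3e_B − 5e_A = 0, so e_A = 14.8 + 0.6e_B.
Likewise for Ben: e_B = 22.4 + 0.6e_A.
Solving the two reaction functions simultaneously: (1 − (0.6)(0.6))e_A = 14.8 + 0.6·22.4, so 0.64e_A = 28.24 and e_A = 44.125.
Then e_B = 22.4 + 0.6·44.125 = 48.875.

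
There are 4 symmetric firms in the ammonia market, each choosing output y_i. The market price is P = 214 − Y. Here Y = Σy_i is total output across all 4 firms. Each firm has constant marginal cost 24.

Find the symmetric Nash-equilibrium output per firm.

A representative firm's profit is π_i = y_i(214 − Y) − 24y_i, with Y = y_i + Σ_{j≠i} y_j.
First-order condition: 190 − 2y_i − Σ_{j≠i} y_j = 0.
Imposing symmetry (y_j = y for all j) turns Σ_{j≠i} y_j into 3y, so 190 = 5y and y = 38.

38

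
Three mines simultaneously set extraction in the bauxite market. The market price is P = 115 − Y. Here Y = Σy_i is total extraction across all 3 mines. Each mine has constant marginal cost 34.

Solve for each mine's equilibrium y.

20.25

A representative mine's profit is π_i = y_i(115 − Y) − 34y_i, with Y = y_i + Σ_{j≠i} y_j.
First-order condition: 81 − 2y_i − Σ_{j≠i} y_j = 0.
Imposing symmetry (y_j = y for all j) turns Σ_{j≠i} y_j into 2y, so 81 = 4y and y = 20.25.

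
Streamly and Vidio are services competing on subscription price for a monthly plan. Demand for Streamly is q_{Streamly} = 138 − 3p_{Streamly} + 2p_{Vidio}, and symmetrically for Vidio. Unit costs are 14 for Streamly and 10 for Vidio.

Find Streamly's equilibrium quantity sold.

Streamly's profit: π = (p_{Streamly} − 14)(138 − 3p_{Streamly} + 2p_{Vidio}).
∂π/∂p_{Streamly} = 180 − 6p_{Streamly} + 2p_{Vidio} = 0 ⇒ p_{Streamly} = 30 + (1/3)p_{Vidio}.
Similarly p_{Vidio} = 28 + (1/3)p_{Streamly}.
Substituting the second reaction function into the first: p_{Streamly} = 30 + (1/3)(28 + (1/3)p_{Streamly}), which gives (8/9)p_{Streamly} = 118/3 ⇒ p_{Streamly} = 44.25.
Then p_{Vidio} = 28 + (1/3)·44.25 = 42.75.
q_{Streamly} = 138 − 3·44.25 + 2·42.75 = 90.75.

90.75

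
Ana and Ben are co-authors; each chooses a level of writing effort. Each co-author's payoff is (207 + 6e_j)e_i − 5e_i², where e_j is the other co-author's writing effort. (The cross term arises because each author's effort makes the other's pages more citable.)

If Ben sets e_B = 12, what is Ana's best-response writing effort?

Ana's payoff is (207 + 6e_B)e_A − 5e_A².
∂π/∂e_A = 207 + 6e_B − 10e_A = 0, so e_A = 20.7 + 0.6e_B.
At e_B = 12: e_A = 20.7 + 0.6·12 = 27.9.

27.9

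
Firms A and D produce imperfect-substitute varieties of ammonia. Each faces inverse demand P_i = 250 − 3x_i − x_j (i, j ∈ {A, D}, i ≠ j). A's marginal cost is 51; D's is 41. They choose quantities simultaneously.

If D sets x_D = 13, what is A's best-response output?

31

Firm A's profit: π = x_A(250 − 3x_A − x_D) − 51x_A.
∂π/∂x_A = 199 − 6x_A − x_D = 0 ⇒ x_A = 199/6 − (1/6)x_D.
At x_D = 13: x_A = 199/6 − (1/6)·13 = 31.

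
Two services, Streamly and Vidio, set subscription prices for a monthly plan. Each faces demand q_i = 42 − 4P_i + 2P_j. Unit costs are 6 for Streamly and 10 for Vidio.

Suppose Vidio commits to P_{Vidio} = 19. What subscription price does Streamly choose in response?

Streamly's profit: π = (P_{Streamly} − 6)(42 − 4P_{Streamly} + 2P_{Vidio}).
∂π/∂P_{Streamly} = 66 − 8P_{Streamly} + 2P_{Vidio} = 0 ⇒ P_{Streamly} = 8.25 + 0.25P_{Vidio}.
At P_{Vidio} = 19: P_{Streamly} = 8.25 + 0.25·19 = 13.

13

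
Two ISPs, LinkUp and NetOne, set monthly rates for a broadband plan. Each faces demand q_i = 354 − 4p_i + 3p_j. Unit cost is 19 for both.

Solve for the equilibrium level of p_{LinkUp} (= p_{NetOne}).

86

LinkUp's profit: π = (p_{LinkUp} − 19)(354 − 4p_{LinkUp} + 3p_{NetOne}).
∂π/∂p_{LinkUp} = 430 − 8p_{LinkUp} + 3p_{NetOne} = 0 ⇒ p_{LinkUp} = 53.75 + 0.375p_{NetOne}.
The game is symmetric, so in equilibrium p_{NetOne} = p_{LinkUp}: the reaction function gives 0.625p_{LinkUp} = 53.75, hence p_{LinkUp} = 86.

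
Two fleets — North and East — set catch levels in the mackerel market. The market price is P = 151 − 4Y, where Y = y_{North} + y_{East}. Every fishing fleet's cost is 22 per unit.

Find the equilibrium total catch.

Fishing fleet North's profit: π = y_{North}(151 − 4(y_{North} + y_{East})) − 22y_{North}.
∂π/∂y_{North} = 129 − 8y_{North} − 4y_{East} = 0, so y_{North} = 16.125 − 0.5y_{East}.
Setting y_{North} = y_{East} in the reaction function: y_{North} = 16.125 − 0.5y_{North}, so y_{North} = 16.125 / 1.5 = 10.75.
Total catch: 10.75 + 10.75 = 21.5.

21.5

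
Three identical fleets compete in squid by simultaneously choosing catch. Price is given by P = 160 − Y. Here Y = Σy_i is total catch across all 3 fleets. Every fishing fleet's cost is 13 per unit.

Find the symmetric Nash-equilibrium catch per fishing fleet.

36.75

A representative fishing fleet's profit is π_i = y_i(160 − Y) − 13y_i, with Y = y_i + Σ_{j≠i} y_j.
First-order condition: 147 − 2y_i − Σ_{j≠i} y_j = 0.
In a symmetric equilibrium every fishing fleet chooses the same y, so Σ_{j≠i} y_j = 2y. The condition becomes 147 − 4y = 0, giving y = 147/4 = 36.75.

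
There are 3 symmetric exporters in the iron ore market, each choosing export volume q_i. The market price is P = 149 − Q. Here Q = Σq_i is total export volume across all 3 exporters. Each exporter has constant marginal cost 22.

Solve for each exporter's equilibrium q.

31.75

A representative exporter's profit is π_i = q_i(149 − Q) − 22q_i, with Q = q_i + Σ_{j≠i} q_j.
First-order condition: 127 − 2q_i − Σ_{j≠i} q_j = 0.
With identical exporters, set every q_j = q: then 127 − 2q − 2q = 0, i.e. q = 127/4 = 31.75.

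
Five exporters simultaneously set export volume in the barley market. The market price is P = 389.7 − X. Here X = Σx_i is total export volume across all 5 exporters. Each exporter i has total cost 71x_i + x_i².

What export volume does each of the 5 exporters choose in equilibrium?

A representative exporter's profit is π_i = x_i(389.7 − X) − 71x_i − x_i², with X = x_i + Σ_{j≠i} x_j.
First-order condition: 318.7 − 4x_i − Σ_{j≠i} x_j = 0.
In a symmetric equilibrium every exporter chooses the same x, so Σ_{j≠i} x_j = 4x. The condition becomes 318.7 − 8x = 0, giving x = 318.7/8 = 39.8375.

39.8375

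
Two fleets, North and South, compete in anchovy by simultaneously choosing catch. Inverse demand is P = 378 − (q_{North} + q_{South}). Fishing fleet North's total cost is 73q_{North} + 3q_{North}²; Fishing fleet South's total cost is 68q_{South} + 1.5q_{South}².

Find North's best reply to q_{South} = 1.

38

Fishing fleet North's profit: π = q_{North}(378 − (q_{North} + q_{South})) − 73q_{North} − 3q_{North}².
∂π/∂q_{North} = 305 − 8q_{North} − q_{South} = 0, so q_{North} = 38.125 − 0.125q_{South}.
At q_{South} = 1: q_{North} = 38.125 − 0.125·1 = 38.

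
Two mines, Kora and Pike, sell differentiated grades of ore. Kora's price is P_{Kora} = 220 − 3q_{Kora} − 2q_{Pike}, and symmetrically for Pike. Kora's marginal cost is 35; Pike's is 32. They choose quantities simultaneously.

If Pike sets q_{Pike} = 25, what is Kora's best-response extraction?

22.5

Mine Kora's profit: π = q_{Kora}(220 − 3q_{Kora} − 2q_{Pike}) − 35q_{Kora}.
∂π/∂q_{Kora} = 185 − 6q_{Kora} − 2q_{Pike} = 0 ⇒ q_{Kora} = 185/6 − (1/3)q_{Pike}.
At q_{Pike} = 25: q_{Kora} = 185/6 − (1/3)·25 = 22.5.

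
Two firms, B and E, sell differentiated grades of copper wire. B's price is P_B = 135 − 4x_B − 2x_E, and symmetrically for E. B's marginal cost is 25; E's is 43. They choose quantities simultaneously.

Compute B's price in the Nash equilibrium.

71.4

Firm B's profit: π = x_B(135 − 4x_B − 2x_E) − 25x_B.
∂π/∂x_B = 110 − 8x_B − 2x_E = 0 ⇒ x_B = 13.75 − 0.25x_E.
Similarly x_E = 11.5 − 0.25x_B.
Plugging x_E into B's best response: x_B = 13.75 − 0.25(11.5 − 0.25x_B) ⇒ 0.9375x_B = 10.875, so x_B = 11.6.
Then x_E = 11.5 − 0.25·11.6 = 8.6.
P_B = 135 − 4·11.6 − 2·8.6 = 71.4.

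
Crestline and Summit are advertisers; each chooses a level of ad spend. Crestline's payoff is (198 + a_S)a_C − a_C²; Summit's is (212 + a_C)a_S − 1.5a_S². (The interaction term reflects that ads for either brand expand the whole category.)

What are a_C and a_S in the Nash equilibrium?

161.2, 124.4

Expanding Crestline's payoff: 198a_C + a_Sa_C − a_C².
∂π/∂a_C = 198 + a_S − 2a_C = 0, so a_C = 99 + 0.5a_S.
Likewise for Summit: a_S = 212/3 + (1/3)a_C.
Plugging a_S into Crestline's best response: a_C = 99 + 0.5(212/3 + (1/3)a_C) ⇒ (5/6)a_C = 403/3, so a_C = 161.2.
Then a_S = 212/3 + (1/3)·161.2 = 124.4.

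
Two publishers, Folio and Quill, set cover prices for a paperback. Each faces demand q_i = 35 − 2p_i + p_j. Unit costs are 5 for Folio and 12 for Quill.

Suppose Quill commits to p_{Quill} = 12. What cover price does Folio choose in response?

Folio's profit: π = (p_{Folio} − 5)(35 − 2p_{Folio} + p_{Quill}).
∂π/∂p_{Folio} = 45 − 4p_{Folio} + p_{Quill} = 0 ⇒ p_{Folio} = 11.25 + 0.25p_{Quill}.
At p_{Quill} = 12: p_{Folio} = 11.25 + 0.25·12 = 14.25.

14.25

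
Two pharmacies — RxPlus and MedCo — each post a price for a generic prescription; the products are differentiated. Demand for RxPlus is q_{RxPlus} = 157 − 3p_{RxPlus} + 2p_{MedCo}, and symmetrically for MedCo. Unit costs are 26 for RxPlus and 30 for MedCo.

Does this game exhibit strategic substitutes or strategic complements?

RxPlus's profit: π = (p_{RxPlus} − 26)(157 − 3p_{RxPlus} + 2p_{MedCo}).
∂π/∂p_{RxPlus} = 235 − 6p_{RxPlus} + 2p_{MedCo} = 0 ⇒ p_{RxPlus} = 235/6 + (1/3)p_{MedCo}.
The best-response slope dp_{RxPlus}/dp_{MedCo} = 1/3 > 0: the reaction function is upward-sloping, so the choices are strategic complements.

strategic complements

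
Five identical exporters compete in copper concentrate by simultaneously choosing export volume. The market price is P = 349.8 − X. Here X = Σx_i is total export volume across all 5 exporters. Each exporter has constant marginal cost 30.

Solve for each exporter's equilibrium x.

53.3

A representative exporter's profit is π_i = x_i(349.8 − X) − 30x_i, with X = x_i + Σ_{j≠i} x_j.
First-order condition: 319.8 − 2x_i − Σ_{j≠i} x_j = 0.
In a symmetric equilibrium every exporter chooses the same x, so Σ_{j≠i} x_j = 4x. The condition becomes 319.8 − 6x = 0, giving x = 319.8/6 = 53.3.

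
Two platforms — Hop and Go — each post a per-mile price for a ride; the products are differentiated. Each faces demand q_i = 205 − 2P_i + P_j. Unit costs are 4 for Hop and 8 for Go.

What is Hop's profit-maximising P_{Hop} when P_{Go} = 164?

94.25

Hop's profit: π = (P_{Hop} − 4)(205 − 2P_{Hop} + P_{Go}).
∂π/∂P_{Hop} = 213 − 4P_{Hop} + P_{Go} = 0 ⇒ P_{Hop} = 53.25 + 0.25P_{Go}.
At P_{Go} = 164: P_{Hop} = 53.25 + 0.25·164 = 94.25.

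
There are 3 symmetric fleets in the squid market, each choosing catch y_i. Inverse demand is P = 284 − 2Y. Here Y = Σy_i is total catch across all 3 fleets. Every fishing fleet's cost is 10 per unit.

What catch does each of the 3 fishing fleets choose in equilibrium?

34.25

A representative fishing fleet's profit is π_i = y_i(284 − 2Y) − 10y_i, with Y = y_i + Σ_{j≠i} y_j.
First-order condition: 274 − 4y_i − 2Σ_{j≠i} y_j = 0.
With identical fishing fleets, set every y_j = y: then 274 − 4y − 4y = 0, i.e. y = 274/8 = 34.25.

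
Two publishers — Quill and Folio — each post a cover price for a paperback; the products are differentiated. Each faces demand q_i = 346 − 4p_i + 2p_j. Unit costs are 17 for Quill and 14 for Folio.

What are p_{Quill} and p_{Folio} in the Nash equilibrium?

Quill's profit: π = (p_{Quill} − 17)(346 − 4p_{Quill} + 2p_{Folio}).
∂π/∂p_{Quill} = 414 − 8p_{Quill} + 2p_{Folio} = 0 ⇒ p_{Quill} = 51.75 + 0.25p_{Folio}.
Similarly p_{Folio} = 50.25 + 0.25p_{Quill}.
Substituting the second reaction function into the first: p_{Quill} = 51.75 + 0.25(50.25 + 0.25p_{Quill}), which gives 0.9375p_{Quill} = 64.3125 ⇒ p_{Quill} = 68.6.
Then p_{Folio} = 50.25 + 0.25·68.6 = 67.4.

68.6, 67.4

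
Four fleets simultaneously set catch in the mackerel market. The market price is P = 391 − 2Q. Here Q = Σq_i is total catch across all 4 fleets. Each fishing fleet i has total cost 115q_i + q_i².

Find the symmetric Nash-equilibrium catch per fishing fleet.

A representative fishing fleet's profit is π_i = q_i(391 − 2Q) − 115q_i − q_i², with Q = q_i + Σ_{j≠i} q_j.
First-order condition: 276 − 6q_i − 2Σ_{j≠i} q_j = 0.
Imposing symmetry (q_j = q for all j) turns Σ_{j≠i} q_j into 3q, so 276 = 12q and q = 23.

23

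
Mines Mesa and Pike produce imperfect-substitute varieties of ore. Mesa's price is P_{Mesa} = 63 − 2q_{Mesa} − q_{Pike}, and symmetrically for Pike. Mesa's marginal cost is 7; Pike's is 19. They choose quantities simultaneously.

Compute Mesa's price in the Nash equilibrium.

31

Mine Mesa's profit: π = q_{Mesa}(63 − 2q_{Mesa} − q_{Pike}) − 7q_{Mesa}.
∂π/∂q_{Mesa} = 56 − 4q_{Mesa} − q_{Pike} = 0 ⇒ q_{Mesa} = 14 − 0.25q_{Pike}.
Similarly q_{Pike} = 11 − 0.25q_{Mesa}.
Solving the two reaction functions simultaneously: (1 − (−0.25)(−0.25))q_{Mesa} = 14 − 0.25·11, so 0.9375q_{Mesa} = 11.25 and q_{Mesa} = 12.
Then q_{Pike} = 11 − 0.25·12 = 8.
P_{Mesa} = 63 − 2·12 − 8 = 31.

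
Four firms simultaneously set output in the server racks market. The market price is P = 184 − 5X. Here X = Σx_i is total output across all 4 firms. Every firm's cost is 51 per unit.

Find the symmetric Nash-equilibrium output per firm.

5.32

A representative firm's profit is π_i = x_i(184 − 5X) − 51x_i, with X = x_i + Σ_{j≠i} x_j.
First-order condition: 133 − 10x_i − 5Σ_{j≠i} x_j = 0.
With identical firms, set every x_j = x: then 133 − 10x − 15x = 0, i.e. x = 133/25 = 5.32.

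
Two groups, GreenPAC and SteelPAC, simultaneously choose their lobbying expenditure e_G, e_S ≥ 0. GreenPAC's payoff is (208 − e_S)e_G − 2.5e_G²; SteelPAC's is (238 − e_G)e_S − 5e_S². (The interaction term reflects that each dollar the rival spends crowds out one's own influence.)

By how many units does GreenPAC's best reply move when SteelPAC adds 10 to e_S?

-2

Expanding GreenPAC's payoff: 208e_G − e_Se_G − 2.5e_G².
∂π/∂e_G = 208 − e_S − 5e_G = 0, so e_G = 41.6 − 0.2e_S.
The reaction-function slope is −0.2, so a 10-unit rise in e_S moves e_G by −0.2 × 10 = −2. GreenPAC's best response falls — the actions are strategic substitutes.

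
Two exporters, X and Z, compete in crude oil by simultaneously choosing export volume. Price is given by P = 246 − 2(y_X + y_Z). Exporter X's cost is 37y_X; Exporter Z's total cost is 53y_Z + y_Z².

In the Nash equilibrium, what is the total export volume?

61.1

Exporter X's profit: π = y_X(246 − 2(y_X + y_Z)) − 37y_X.
∂π/∂y_X = 209 − 4y_X − 2y_Z = 0, so y_X = 52.25 − 0.5y_Z.
For Z: ∂π/∂y_Z = 193 − 6y_Z − 2y_X = 0 ⇒ y_Z = 193/6 − (1/3)y_X.
Plugging y_Z into X's best response: y_X = 52.25 − 0.5(193/6 − (1/3)y_X) ⇒ (5/6)y_X = 217/6, so y_X = 43.4.
Then y_Z = 193/6 − (1/3)·43.4 = 17.7.
Total export volume: 43.4 + 17.7 = 61.1.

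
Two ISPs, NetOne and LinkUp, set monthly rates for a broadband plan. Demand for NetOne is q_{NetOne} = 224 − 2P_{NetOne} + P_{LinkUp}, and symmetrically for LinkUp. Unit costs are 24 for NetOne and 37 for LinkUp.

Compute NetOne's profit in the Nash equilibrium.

9357.12

NetOne's profit: π = (P_{NetOne} − 24)(224 − 2P_{NetOne} + P_{LinkUp}).
∂π/∂P_{NetOne} = 272 − 4P_{NetOne} + P_{LinkUp} = 0 ⇒ P_{NetOne} = 68 + 0.25P_{LinkUp}.
Similarly P_{LinkUp} = 74.5 + 0.25P_{NetOne}.
Plugging P_{LinkUp} into NetOne's best response: P_{NetOne} = 68 + 0.25(74.5 + 0.25P_{NetOne}) ⇒ 0.9375P_{NetOne} = 86.625, so P_{NetOne} = 92.4.
Then P_{LinkUp} = 74.5 + 0.25·92.4 = 97.6.
q_{NetOne} = 224 − 2·92.4 + 97.6 = 136.8.
Profit = (92.4 − 24)·136.8 = 9357.12.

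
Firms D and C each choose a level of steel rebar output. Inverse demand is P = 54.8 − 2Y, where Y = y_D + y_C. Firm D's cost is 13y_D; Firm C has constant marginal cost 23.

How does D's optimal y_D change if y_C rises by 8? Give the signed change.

Firm D's profit: π = y_D(54.8 − 2(y_D + y_C)) − 13y_D.
∂π/∂y_D = 41.8 − 4y_D − 2y_C = 0, so y_D = 10.45 − 0.5y_C.
The reaction-function slope is −0.5, so an 8-unit rise in y_C moves y_D by −0.5 × 8 = −4. D's best response falls — the actions are strategic substitutes.

-4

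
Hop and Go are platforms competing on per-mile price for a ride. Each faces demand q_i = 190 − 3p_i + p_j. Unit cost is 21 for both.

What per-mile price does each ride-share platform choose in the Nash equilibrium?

Hop's profit: π = (p_{Hop} − 21)(190 − 3p_{Hop} + p_{Go}).
∂π/∂p_{Hop} = 253 − 6p_{Hop} + p_{Go} = 0 ⇒ p_{Hop} = 253/6 + (1/6)p_{Go}.
Setting p_{Hop} = p_{Go} in the reaction function: p_{Hop} = 253/6 + (1/6)p_{Hop}, so p_{Hop} = (253/6) / (5/6) = 50.6.

50.6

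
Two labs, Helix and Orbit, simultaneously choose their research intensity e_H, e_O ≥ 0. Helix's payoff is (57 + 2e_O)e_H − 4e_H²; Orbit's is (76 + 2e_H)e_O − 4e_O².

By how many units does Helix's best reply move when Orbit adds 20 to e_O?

5

Expanding Helix's payoff: 57e_H + 2e_Oe_H − 4e_H².
∂π/∂e_H = 57 + 2e_O − 8e_H = 0, so e_H = 7.125 + 0.25e_O.
The reaction-function slope is 0.25, so a 20-unit rise in e_O moves e_H by 0.25 × 20 = 5. Helix's best response rises — the actions are strategic complements.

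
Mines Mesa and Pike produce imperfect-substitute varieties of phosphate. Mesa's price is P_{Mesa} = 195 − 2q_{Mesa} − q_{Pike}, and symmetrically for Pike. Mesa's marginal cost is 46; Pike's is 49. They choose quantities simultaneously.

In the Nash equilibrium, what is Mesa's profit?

1800

Mine Mesa's profit: π = q_{Mesa}(195 − 2q_{Mesa} − q_{Pike}) − 46q_{Mesa}.
∂π/∂q_{Mesa} = 149 − 4q_{Mesa} − q_{Pike} = 0 ⇒ q_{Mesa} = 37.25 − 0.25q_{Pike}.
Similarly q_{Pike} = 36.5 − 0.25q_{Mesa}.
Plugging q_{Pike} into Mesa's best response: q_{Mesa} = 37.25 − 0.25(36.5 − 0.25q_{Mesa}) ⇒ 0.9375q_{Mesa} = 28.125, so q_{Mesa} = 30.
Then q_{Pike} = 36.5 − 0.25·30 = 29.
P_{Mesa} = 195 − 2·30 − 29 = 106.
Profit = (106 − 46)·30 = 1800.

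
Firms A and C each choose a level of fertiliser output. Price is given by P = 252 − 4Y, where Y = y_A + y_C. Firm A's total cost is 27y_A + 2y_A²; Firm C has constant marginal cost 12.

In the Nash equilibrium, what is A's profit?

661.5

Firm A's profit: π = y_A(252 − 4(y_A + y_C)) − 27y_A − 2y_A².
∂π/∂y_A = 225 − 12y_A − 4y_C = 0, so y_A = 18.75 − (1/3)y_C.
For C: ∂π/∂y_C = 240 − 8y_C − 4y_A = 0 ⇒ y_C = 30 − 0.5y_A.
Solving the two reaction functions simultaneously: (1 − (−1/3)(−0.5))y_A = 18.75 − (1/3)·30, so (5/6)y_A = 8.75 and y_A = 10.5.
Then y_C = 30 − 0.5·10.5 = 24.75.
Price P = 252 − 4·35.25 = 111.
A's profit: (111 − 27)·10.5 − 2(10.5)² = 661.5.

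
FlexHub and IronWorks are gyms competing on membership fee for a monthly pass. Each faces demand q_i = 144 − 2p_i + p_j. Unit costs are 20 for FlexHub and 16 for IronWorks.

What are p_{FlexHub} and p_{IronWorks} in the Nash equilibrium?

FlexHub's profit: π = (p_{FlexHub} − 20)(144 − 2p_{FlexHub} + p_{IronWorks}).
∂π/∂p_{FlexHub} = 184 − 4p_{FlexHub} + p_{IronWorks} = 0 ⇒ p_{FlexHub} = 46 + 0.25p_{IronWorks}.
Similarly p_{IronWorks} = 44 + 0.25p_{FlexHub}.
Solving the two reaction functions simultaneously: (1 − (0.25)(0.25))p_{FlexHub} = 46 + 0.25·44, so 0.9375p_{FlexHub} = 57 and p_{FlexHub} = 60.8.
Then p_{IronWorks} = 44 + 0.25·60.8 = 59.2.

60.8, 59.2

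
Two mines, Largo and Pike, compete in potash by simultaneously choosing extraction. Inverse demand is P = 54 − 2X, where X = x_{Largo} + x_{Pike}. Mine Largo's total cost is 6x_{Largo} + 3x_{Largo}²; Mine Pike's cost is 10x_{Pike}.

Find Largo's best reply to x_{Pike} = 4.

Mine Largo's profit: π = x_{Largo}(54 − 2(x_{Largo} + x_{Pike})) − 6x_{Largo} − 3x_{Largo}².
∂π/∂x_{Largo} = 48 − 10x_{Largo} − 2x_{Pike} = 0, so x_{Largo} = 4.8 − 0.2x_{Pike}.
At x_{Pike} = 4: x_{Largo} = 4.8 − 0.2·4 = 4.

4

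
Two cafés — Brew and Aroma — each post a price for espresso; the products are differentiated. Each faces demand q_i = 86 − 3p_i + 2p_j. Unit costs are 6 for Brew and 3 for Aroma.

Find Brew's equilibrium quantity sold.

58.3125

Brew's profit: π = (p_{Brew} − 6)(86 − 3p_{Brew} + 2p_{Aroma}).
∂π/∂p_{Brew} = 104 − 6p_{Brew} + 2p_{Aroma} = 0 ⇒ p_{Brew} = 52/3 + (1/3)p_{Aroma}.
Similarly p_{Aroma} = 95/6 + (1/3)p_{Brew}.
Plugging p_{Aroma} into Brew's best response: p_{Brew} = 52/3 + (1/3)(95/6 + (1/3)p_{Brew}) ⇒ (8/9)p_{Brew} = 407/18, so p_{Brew} = 25.4375.
Then p_{Aroma} = 95/6 + (1/3)·25.4375 = 24.3125.
q_{Brew} = 86 − 3·25.4375 + 2·24.3125 = 58.3125.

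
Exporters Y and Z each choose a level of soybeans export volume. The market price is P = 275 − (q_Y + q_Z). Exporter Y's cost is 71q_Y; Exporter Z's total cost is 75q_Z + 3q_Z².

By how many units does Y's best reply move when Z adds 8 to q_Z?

Exporter Y's profit: π = q_Y(275 − (q_Y + q_Z)) − 71q_Y.
∂π/∂q_Y = 204 − 2q_Y − q_Z = 0, so q_Y = 102 − 0.5q_Z.
The reaction-function slope is −0.5, so an 8-unit rise in q_Z moves q_Y by −0.5 × 8 = −4. Y's best response falls — the actions are strategic substitutes.

-4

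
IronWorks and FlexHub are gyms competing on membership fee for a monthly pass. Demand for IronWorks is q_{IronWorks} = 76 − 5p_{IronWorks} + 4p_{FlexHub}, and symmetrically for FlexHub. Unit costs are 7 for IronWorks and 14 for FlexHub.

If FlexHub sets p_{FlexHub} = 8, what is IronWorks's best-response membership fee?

14.3

IronWorks's profit: π = (p_{IronWorks} − 7)(76 − 5p_{IronWorks} + 4p_{FlexHub}).
∂π/∂p_{IronWorks} = 111 − 10p_{IronWorks} + 4p_{FlexHub} = 0 ⇒ p_{IronWorks} = 11.1 + 0.4p_{FlexHub}.
At p_{FlexHub} = 8: p_{IronWorks} = 11.1 + 0.4·8 = 14.3.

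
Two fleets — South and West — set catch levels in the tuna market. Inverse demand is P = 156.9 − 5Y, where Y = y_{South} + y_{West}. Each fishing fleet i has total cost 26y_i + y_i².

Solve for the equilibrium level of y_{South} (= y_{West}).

7.7

Fishing fleet South's profit: π = y_{South}(156.9 − 5(y_{South} + y_{West})) − 26y_{South} − y_{South}².
∂π/∂y_{South} = 130.9 − 12y_{South} − 5y_{West} = 0, so y_{South} = 1309/120 − (5/12)y_{West}.
Setting y_{South} = y_{West} in the reaction function: y_{South} = 1309/120 − (5/12)y_{South}, so y_{South} = (1309/120) / (17/12) = 7.7.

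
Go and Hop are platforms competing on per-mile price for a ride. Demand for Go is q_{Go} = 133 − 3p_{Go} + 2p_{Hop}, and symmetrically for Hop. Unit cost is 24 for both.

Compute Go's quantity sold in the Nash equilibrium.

81.75

Go's profit: π = (p_{Go} − 24)(133 − 3p_{Go} + 2p_{Hop}).
∂π/∂p_{Go} = 205 − 6p_{Go} + 2p_{Hop} = 0 ⇒ p_{Go} = 205/6 + (1/3)p_{Hop}.
By symmetry p_{Hop} = p_{Go}; substituting into the reaction function, (2/3)p_{Go} = 205/6 and p_{Go} = 51.25.
q_{Go} = 133 − 3·51.25 + 2·51.25 = 81.75.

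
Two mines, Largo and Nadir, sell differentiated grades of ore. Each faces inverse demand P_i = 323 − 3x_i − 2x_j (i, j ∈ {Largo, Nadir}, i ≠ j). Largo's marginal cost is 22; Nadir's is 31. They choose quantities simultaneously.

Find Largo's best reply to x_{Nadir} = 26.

Mine Largo's profit: π = x_{Largo}(323 − 3x_{Largo} − 2x_{Nadir}) − 22x_{Largo}.
∂π/∂x_{Largo} = 301 − 6x_{Largo} − 2x_{Nadir} = 0 ⇒ x_{Largo} = 301/6 − (1/3)x_{Nadir}.
At x_{Nadir} = 26: x_{Largo} = 301/6 − (1/3)·26 = 41.5.

41.5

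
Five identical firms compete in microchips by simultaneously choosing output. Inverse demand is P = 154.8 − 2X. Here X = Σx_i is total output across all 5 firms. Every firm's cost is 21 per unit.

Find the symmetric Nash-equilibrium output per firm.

A representative firm's profit is π_i = x_i(154.8 − 2X) − 21x_i, with X = x_i + Σ_{j≠i} x_j.
First-order condition: 133.8 − 4x_i − 2Σ_{j≠i} x_j = 0.
Imposing symmetry (x_j = x for all j) turns Σ_{j≠i} x_j into 4x, so 133.8 = 12x and x = 11.15.

11.15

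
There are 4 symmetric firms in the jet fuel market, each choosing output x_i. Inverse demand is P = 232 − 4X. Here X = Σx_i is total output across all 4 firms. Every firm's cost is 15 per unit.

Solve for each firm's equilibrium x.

10.85

A representative firm's profit is π_i = x_i(232 − 4X) − 15x_i, with X = x_i + Σ_{j≠i} x_j.
First-order condition: 217 − 8x_i − 4Σ_{j≠i} x_j = 0.
Imposing symmetry (x_j = x for all j) turns Σ_{j≠i} x_j into 3x, so 217 = 20x and x = 10.85.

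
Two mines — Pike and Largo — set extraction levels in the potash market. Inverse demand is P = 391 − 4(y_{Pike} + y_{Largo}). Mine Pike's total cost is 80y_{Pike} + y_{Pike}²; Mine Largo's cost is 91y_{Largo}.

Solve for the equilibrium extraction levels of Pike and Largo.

20.125, 27.4375

Mine Pike's profit: π = y_{Pike}(391 − 4(y_{Pike} + y_{Largo})) − 80y_{Pike} − y_{Pike}².
∂π/∂y_{Pike} = 311 − 10y_{Pike} − 4y_{Largo} = 0, so y_{Pike} = 31.1 − 0.4y_{Largo}.
For Largo: ∂π/∂y_{Largo} = 300 − 8y_{Largo} − 4y_{Pike} = 0 ⇒ y_{Largo} = 37.5 − 0.5y_{Pike}.
Plugging y_{Largo} into Pike's best response: y_{Pike} = 31.1 − 0.4(37.5 − 0.5y_{Pike}) ⇒ 0.8y_{Pike} = 16.1, so y_{Pike} = 20.125.
Then y_{Largo} = 37.5 − 0.5·20.125 = 27.4375.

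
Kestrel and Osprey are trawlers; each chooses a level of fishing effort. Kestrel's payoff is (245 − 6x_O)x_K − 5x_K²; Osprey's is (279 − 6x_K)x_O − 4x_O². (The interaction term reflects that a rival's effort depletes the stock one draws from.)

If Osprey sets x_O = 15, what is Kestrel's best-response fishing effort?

15.5

Expanding Kestrel's payoff: 245x_K − 6x_Ox_K − 5x_K².
∂π/∂x_K = 245 − 6x_O − 10x_K = 0, so x_K = 24.5 − 0.6x_O.
At x_O = 15: x_K = 24.5 − 0.6·15 = 15.5.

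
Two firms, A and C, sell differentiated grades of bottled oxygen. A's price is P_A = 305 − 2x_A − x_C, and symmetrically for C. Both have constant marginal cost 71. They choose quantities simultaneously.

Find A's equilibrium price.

164.6

Firm A's profit: π = x_A(305 − 2x_A − x_C) − 71x_A.
∂π/∂x_A = 234 − 4x_A − x_C = 0 ⇒ x_A = 58.5 − 0.25x_C.
By symmetry x_C = x_A; substituting into the reaction function, 1.25x_A = 58.5 and x_A = 46.8.
P_A = 305 − 2·46.8 − 46.8 = 164.6.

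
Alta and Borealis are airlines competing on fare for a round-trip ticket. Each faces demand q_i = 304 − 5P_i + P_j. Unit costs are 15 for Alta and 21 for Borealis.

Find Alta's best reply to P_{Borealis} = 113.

Alta's profit: π = (P_{Alta} − 15)(304 − 5P_{Alta} + P_{Borealis}).
∂π/∂P_{Alta} = 379 − 10P_{Alta} + P_{Borealis} = 0 ⇒ P_{Alta} = 37.9 + 0.1P_{Borealis}.
At P_{Borealis} = 113: P_{Alta} = 37.9 + 0.1·113 = 49.2.

49.2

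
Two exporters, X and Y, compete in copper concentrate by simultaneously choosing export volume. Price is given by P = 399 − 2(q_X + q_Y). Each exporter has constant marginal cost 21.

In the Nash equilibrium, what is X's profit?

7938

Exporter X's profit: π = q_X(399 − 2(q_X + q_Y)) − 21q_X.
∂π/∂q_X = 378 − 4q_X − 2q_Y = 0, so q_X = 94.5 − 0.5q_Y.
Setting q_X = q_Y in the reaction function: q_X = 94.5 − 0.5q_X, so q_X = 94.5 / 1.5 = 63.
Price P = 399 − 2·126 = 147.
X's profit: (147 − 21)·63 = 7938.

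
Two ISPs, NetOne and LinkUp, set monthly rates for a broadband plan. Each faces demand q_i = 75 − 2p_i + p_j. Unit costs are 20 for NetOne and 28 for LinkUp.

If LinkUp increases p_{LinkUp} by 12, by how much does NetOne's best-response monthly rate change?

3

NetOne's profit: π = (p_{NetOne} − 20)(75 − 2p_{NetOne} + p_{LinkUp}).
∂π/∂p_{NetOne} = 115 − 4p_{NetOne} + p_{LinkUp} = 0 ⇒ p_{NetOne} = 28.75 + 0.25p_{LinkUp}.
The reaction-function slope is 0.25, so a 12-unit rise in p_{LinkUp} moves p_{NetOne} by 0.25 × 12 = 3. NetOne's best response rises — the actions are strategic complements.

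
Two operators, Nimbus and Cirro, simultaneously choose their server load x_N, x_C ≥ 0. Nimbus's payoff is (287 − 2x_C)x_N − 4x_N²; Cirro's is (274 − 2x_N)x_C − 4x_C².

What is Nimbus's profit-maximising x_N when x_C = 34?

27.375

Expanding Nimbus's payoff: 287x_N − 2x_Cx_N − 4x_N².
∂π/∂x_N = 287 − 2x_C − 8x_N = 0, so x_N = 35.875 − 0.25x_C.
At x_C = 34: x_N = 35.875 − 0.25·34 = 27.375.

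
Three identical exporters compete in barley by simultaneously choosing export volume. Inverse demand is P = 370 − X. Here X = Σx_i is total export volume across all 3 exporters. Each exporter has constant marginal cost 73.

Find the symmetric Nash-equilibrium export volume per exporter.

74.25

A representative exporter's profit is π_i = x_i(370 − X) − 73x_i, with X = x_i + Σ_{j≠i} x_j.
First-order condition: 297 − 2x_i − Σ_{j≠i} x_j = 0.
With identical exporters, set every x_j = x: then 297 − 2x − 2x = 0, i.e. x = 297/4 = 74.25.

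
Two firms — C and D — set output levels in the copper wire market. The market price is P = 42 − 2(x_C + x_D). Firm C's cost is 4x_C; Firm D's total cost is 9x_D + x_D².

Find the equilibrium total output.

Firm C's profit: π = x_C(42 − 2(x_C + x_D)) − 4x_C.
∂π/∂x_C = 38 − 4x_C − 2x_D = 0, so x_C = 9.5 − 0.5x_D.
For D: ∂π/∂x_D = 33 − 6x_D − 2x_C = 0 ⇒ x_D = 5.5 − (1/3)x_C.
Solving the two reaction functions simultaneously: (1 − (−0.5)(−1/3))x_C = 9.5 − 0.5·5.5, so (5/6)x_C = 6.75 and x_C = 8.1.
Then x_D = 5.5 − (1/3)·8.1 = 2.8.
Total output: 8.1 + 2.8 = 10.9.

10.9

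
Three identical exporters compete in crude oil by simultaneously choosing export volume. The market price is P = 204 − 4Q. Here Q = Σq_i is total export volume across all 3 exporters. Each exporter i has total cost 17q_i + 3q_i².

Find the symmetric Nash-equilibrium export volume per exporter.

8.5

A representative exporter's profit is π_i = q_i(204 − 4Q) − 17q_i − 3q_i², with Q = q_i + Σ_{j≠i} q_j.
First-order condition: 187 − 14q_i − 4Σ_{j≠i} q_j = 0.
With identical exporters, set every q_j = q: then 187 − 14q − 8q = 0, i.e. q = 187/22 = 8.5.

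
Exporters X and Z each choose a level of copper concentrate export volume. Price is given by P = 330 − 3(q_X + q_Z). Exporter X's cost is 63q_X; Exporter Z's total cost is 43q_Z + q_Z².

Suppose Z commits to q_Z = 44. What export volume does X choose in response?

Exporter X's profit: π = q_X(330 − 3(q_X + q_Z)) − 63q_X.
∂π/∂q_X = 267 − 6q_X − 3q_Z = 0, so q_X = 44.5 − 0.5q_Z.
At q_Z = 44: q_X = 44.5 − 0.5·44 = 22.5.

22.5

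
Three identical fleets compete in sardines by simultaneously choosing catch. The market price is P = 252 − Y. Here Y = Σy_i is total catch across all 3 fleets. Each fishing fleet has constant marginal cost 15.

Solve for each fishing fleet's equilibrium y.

A representative fishing fleet's profit is π_i = y_i(252 − Y) − 15y_i, with Y = y_i + Σ_{j≠i} y_j.
First-order condition: 237 − 2y_i − Σ_{j≠i} y_j = 0.
In a symmetric equilibrium every fishing fleet chooses the same y, so Σ_{j≠i} y_j = 2y. The condition becomes 237 − 4y = 0, giving y = 237/4 = 59.25.

59.25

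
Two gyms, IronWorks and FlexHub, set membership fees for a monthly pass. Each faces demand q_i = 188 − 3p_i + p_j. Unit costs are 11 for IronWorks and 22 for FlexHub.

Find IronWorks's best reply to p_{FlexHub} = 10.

IronWorks's profit: π = (p_{IronWorks} − 11)(188 − 3p_{IronWorks} + p_{FlexHub}).
∂π/∂p_{IronWorks} = 221 − 6p_{IronWorks} + p_{FlexHub} = 0 ⇒ p_{IronWorks} = 221/6 + (1/6)p_{FlexHub}.
At p_{FlexHub} = 10: p_{IronWorks} = 221/6 + (1/6)·10 = 38.5.

38.5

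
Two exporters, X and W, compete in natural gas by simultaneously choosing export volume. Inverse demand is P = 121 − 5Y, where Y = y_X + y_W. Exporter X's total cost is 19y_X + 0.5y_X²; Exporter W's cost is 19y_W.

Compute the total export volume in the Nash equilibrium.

13.2

Exporter X's profit: π = y_X(121 − 5(y_X + y_W)) − 19y_X − 0.5y_X².
∂π/∂y_X = 102 − 11y_X − 5y_W = 0, so y_X = 102/11 − (5/11)y_W.
For W: ∂π/∂y_W = 102 − 10y_W − 5y_X = 0 ⇒ y_W = 10.2 − 0.5y_X.
Solving the two reaction functions simultaneously: (1 − (−5/11)(−0.5))y_X = 102/11 − (5/11)·10.2, so (17/22)y_X = 51/11 and y_X = 6.
Then y_W = 10.2 − 0.5·6 = 7.2.
Total export volume: 6 + 7.2 = 13.2.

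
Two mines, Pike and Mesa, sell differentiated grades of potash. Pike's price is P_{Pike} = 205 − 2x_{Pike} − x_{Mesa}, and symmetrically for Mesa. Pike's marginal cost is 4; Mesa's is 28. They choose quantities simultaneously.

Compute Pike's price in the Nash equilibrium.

87.6

Mine Pike's profit: π = x_{Pike}(205 − 2x_{Pike} − x_{Mesa}) − 4x_{Pike}.
∂π/∂x_{Pike} = 201 − 4x_{Pike} − x_{Mesa} = 0 ⇒ x_{Pike} = 50.25 − 0.25x_{Mesa}.
Similarly x_{Mesa} = 44.25 − 0.25x_{Pike}.
Solving the two reaction functions simultaneously: (1 − (−0.25)(−0.25))x_{Pike} = 50.25 − 0.25·44.25, so 0.9375x_{Pike} = 39.1875 and x_{Pike} = 41.8.
Then x_{Mesa} = 44.25 − 0.25·41.8 = 33.8.
P_{Pike} = 205 − 2·41.8 − 33.8 = 87.6.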